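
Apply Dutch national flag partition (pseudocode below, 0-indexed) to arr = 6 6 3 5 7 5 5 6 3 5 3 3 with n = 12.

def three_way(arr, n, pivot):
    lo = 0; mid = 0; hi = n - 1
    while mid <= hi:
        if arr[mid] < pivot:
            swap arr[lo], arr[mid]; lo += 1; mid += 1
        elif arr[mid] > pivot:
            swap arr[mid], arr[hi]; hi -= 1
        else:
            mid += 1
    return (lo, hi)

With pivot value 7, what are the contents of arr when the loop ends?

6 6 3 5 5 5 6 3 5 3 3 7

lo=0 mid=0 hi=11
6<7: swap(0,0), lo=1 mid=1 ⇒ 6 6 3 5 7 5 5 6 3 5 3 3
6<7: swap(1,1), lo=2 mid=2 ⇒ 6 6 3 5 7 5 5 6 3 5 3 3
3<7: swap(2,2), lo=3 mid=3 ⇒ 6 6 3 5 7 5 5 6 3 5 3 3
5<7: swap(3,3), lo=4 mid=4 ⇒ 6 6 3 5 7 5 5 6 3 5 3 3
7=7: mid=5
5<7: swap(4,5), lo=5 mid=6 ⇒ 6 6 3 5 5 7 5 6 3 5 3 3
5<7: swap(5,6), lo=6 mid=7 ⇒ 6 6 3 5 5 5 7 6 3 5 3 3
6<7: swap(6,7), lo=7 mid=8 ⇒ 6 6 3 5 5 5 6 7 3 5 3 3
3<7: swap(7,8), lo=8 mid=9 ⇒ 6 6 3 5 5 5 6 3 7 5 3 3
5<7: swap(8,9), lo=9 mid=10 ⇒ 6 6 3 5 5 5 6 3 5 7 3 3
3<7: swap(9,10), lo=10 mid=11 ⇒ 6 6 3 5 5 5 6 3 5 3 7 3
3<7: swap(10,11), lo=11 mid=12 ⇒ 6 6 3 5 5 5 6 3 5 3 3 7
done. lo=11 hi=11; arr=6 6 3 5 5 5 6 3 5 3 3 7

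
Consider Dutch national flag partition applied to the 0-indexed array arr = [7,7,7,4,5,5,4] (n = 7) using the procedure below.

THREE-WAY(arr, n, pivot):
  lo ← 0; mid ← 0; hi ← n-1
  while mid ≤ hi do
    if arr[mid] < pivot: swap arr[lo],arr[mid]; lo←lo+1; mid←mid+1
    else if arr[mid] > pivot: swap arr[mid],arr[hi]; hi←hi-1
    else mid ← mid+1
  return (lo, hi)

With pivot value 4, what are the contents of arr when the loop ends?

pivot = 4; lo=0, mid=0, hi=6
arr[mid]=7>4: swap arr[0],arr[6]; hi=5 → [4,7,7,4,5,5,7]
arr[mid]=4=4: mid=1
arr[mid]=7>4: swap arr[1],arr[5]; hi=4 → [4,5,7,4,5,7,7]
arr[mid]=5>4: swap arr[1],arr[4]; hi=3 → [4,5,7,4,5,7,7]
arr[mid]=5>4: swap arr[1],arr[3]; hi=2 → [4,4,7,5,5,7,7]
arr[mid]=4=4: mid=2
arr[mid]=7>4: swap arr[2],arr[2]; hi=1 → [4,4,7,5,5,7,7]
end: lo=0, hi=1; arr = [4,4,7,5,5,7,7]

[4,4,7,5,5,7,7]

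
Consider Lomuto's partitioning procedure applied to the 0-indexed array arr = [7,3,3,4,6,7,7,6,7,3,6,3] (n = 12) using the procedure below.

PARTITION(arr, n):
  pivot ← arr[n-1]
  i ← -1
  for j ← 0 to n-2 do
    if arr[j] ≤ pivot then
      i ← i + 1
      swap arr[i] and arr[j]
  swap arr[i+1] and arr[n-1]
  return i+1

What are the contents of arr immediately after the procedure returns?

pivot = arr[11] = 3; i = -1
j=0: arr[0]=7 > 3 → no swap
j=1: arr[1]=3 ≤ 3 → i=0, swap arr[0],arr[1] → [3,7,3,4,6,7,7,6,7,3,6,3]
j=2: arr[2]=3 ≤ 3 → i=1, swap arr[1],arr[2] → [3,3,7,4,6,7,7,6,7,3,6,3]
j=3: arr[3]=4 > 3 → no swap
j=4: arr[4]=6 > 3 → no swap
j=5: arr[5]=7 > 3 → no swap
j=6: arr[6]=7 > 3 → no swap
j=7: arr[7]=6 > 3 → no swap
j=8: arr[8]=7 > 3 → no swap
j=9: arr[9]=3 ≤ 3 → i=2, swap arr[2],arr[9] → [3,3,3,4,6,7,7,6,7,7,6,3]
j=10: arr[10]=6 > 3 → no swap
final swap arr[3],arr[11] → [3,3,3,3,6,7,7,6,7,7,6,4]; return 3

[3,3,3,3,6,7,7,6,7,7,6,4]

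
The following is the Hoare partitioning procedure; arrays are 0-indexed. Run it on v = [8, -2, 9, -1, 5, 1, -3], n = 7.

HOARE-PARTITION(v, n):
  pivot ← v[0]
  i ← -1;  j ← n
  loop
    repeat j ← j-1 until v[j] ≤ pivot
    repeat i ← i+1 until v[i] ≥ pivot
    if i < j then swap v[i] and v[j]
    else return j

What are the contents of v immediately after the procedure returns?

pivot=8
j stops at 6 (-3), i stops at 0 (8); swap ⇒ [-3, -2, 9, -1, 5, 1, 8]
j stops at 5 (1), i stops at 2 (9); swap ⇒ [-3, -2, 1, -1, 5, 9, 8]
j stops at 4, i stops at 5; i≥j ⇒ return 4. v=[-3, -2, 1, -1, 5, 9, 8]

[-3, -2, 1, -1, 5, 9, 8]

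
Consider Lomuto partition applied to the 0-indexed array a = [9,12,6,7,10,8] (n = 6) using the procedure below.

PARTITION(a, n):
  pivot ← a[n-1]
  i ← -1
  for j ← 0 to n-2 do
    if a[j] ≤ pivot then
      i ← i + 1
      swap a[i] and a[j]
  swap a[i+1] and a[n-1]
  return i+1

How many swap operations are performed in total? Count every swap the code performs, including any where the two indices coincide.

3

pivot=8, i=-1
j=0: 9>8, skip
j=1: 12>8, skip
j=2: 6≤8, i=0, swap(0,2) ⇒ [6,12,9,7,10,8]
j=3: 7≤8, i=1, swap(1,3) ⇒ [6,7,9,12,10,8]
j=4: 10>8, skip
swap(2,5) ⇒ [6,7,8,12,10,9]; return 2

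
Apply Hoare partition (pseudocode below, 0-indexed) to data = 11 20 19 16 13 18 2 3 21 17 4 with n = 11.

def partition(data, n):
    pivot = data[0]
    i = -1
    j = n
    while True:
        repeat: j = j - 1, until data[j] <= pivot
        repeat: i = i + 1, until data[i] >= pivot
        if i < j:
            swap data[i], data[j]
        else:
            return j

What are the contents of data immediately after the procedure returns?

pivot=11
j stops at 10 (4), i stops at 0 (11); swap ⇒ 4 20 19 16 13 18 2 3 21 17 11
j stops at 7 (3), i stops at 1 (20); swap ⇒ 4 3 19 16 13 18 2 20 21 17 11
j stops at 6 (2), i stops at 2 (19); swap ⇒ 4 3 2 16 13 18 19 20 21 17 11
j stops at 2, i stops at 3; i≥j ⇒ return 2. data=4 3 2 16 13 18 19 20 21 17 11

4 3 2 16 13 18 19 20 21 17 11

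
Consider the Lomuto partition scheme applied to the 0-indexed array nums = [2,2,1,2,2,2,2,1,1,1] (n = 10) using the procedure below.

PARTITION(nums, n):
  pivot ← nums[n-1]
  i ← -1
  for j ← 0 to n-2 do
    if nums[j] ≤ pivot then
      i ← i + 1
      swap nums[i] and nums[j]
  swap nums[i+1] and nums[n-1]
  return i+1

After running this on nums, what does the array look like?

pivot=1, i=-1
j=0: 2>1, skip
j=1: 2>1, skip
j=2: 1≤1, i=0, swap(0,2) ⇒ [1,2,2,2,2,2,2,1,1,1]
j=3: 2>1, skip
j=4: 2>1, skip
j=5: 2>1, skip
j=6: 2>1, skip
j=7: 1≤1, i=1, swap(1,7) ⇒ [1,1,2,2,2,2,2,2,1,1]
j=8: 1≤1, i=2, swap(2,8) ⇒ [1,1,1,2,2,2,2,2,2,1]
swap(3,9) ⇒ [1,1,1,1,2,2,2,2,2,2]; return 3

[1,1,1,1,2,2,2,2,2,2]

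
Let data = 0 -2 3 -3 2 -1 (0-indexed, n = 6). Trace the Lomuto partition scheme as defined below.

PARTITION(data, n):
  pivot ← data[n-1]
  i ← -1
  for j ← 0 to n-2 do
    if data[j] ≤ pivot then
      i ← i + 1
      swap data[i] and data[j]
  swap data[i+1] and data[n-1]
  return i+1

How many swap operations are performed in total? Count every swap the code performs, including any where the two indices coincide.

3

pivot=-1, i=-1
j=0: 0>-1, skip
j=1: -2≤-1, i=0, swap(0,1) ⇒ -2 0 3 -3 2 -1
j=2: 3>-1, skip
j=3: -3≤-1, i=1, swap(1,3) ⇒ -2 -3 3 0 2 -1
j=4: 2>-1, skip
swap(2,5) ⇒ -2 -3 -1 0 2 3; return 2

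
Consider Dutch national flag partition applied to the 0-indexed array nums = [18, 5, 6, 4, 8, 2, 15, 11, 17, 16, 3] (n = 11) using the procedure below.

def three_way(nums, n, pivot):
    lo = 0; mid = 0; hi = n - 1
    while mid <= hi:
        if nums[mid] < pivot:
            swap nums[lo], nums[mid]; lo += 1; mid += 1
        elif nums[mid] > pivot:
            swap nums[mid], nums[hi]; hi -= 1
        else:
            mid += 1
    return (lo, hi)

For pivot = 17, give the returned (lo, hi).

(9, 9)

lo=0 mid=0 hi=10
18>17: swap(0,10), hi=9 ⇒ [3, 5, 6, 4, 8, 2, 15, 11, 17, 16, 18]
3<17: swap(0,0), lo=1 mid=1 ⇒ [3, 5, 6, 4, 8, 2, 15, 11, 17, 16, 18]
5<17: swap(1,1), lo=2 mid=2 ⇒ [3, 5, 6, 4, 8, 2, 15, 11, 17, 16, 18]
6<17: swap(2,2), lo=3 mid=3 ⇒ [3, 5, 6, 4, 8, 2, 15, 11, 17, 16, 18]
4<17: swap(3,3), lo=4 mid=4 ⇒ [3, 5, 6, 4, 8, 2, 15, 11, 17, 16, 18]
8<17: swap(4,4), lo=5 mid=5 ⇒ [3, 5, 6, 4, 8, 2, 15, 11, 17, 16, 18]
2<17: swap(5,5), lo=6 mid=6 ⇒ [3, 5, 6, 4, 8, 2, 15, 11, 17, 16, 18]
15<17: swap(6,6), lo=7 mid=7 ⇒ [3, 5, 6, 4, 8, 2, 15, 11, 17, 16, 18]
11<17: swap(7,7), lo=8 mid=8 ⇒ [3, 5, 6, 4, 8, 2, 15, 11, 17, 16, 18]
17=17: mid=9
16<17: swap(8,9), lo=9 mid=10 ⇒ [3, 5, 6, 4, 8, 2, 15, 11, 16, 17, 18]
done. lo=9 hi=9; nums=[3, 5, 6, 4, 8, 2, 15, 11, 16, 17, 18]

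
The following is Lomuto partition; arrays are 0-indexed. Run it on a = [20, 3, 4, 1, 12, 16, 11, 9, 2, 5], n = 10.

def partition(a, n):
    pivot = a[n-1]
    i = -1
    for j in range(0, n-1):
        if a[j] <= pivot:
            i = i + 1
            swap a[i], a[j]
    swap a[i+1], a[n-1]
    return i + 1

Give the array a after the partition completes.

pivot = a[9] = 5; i = -1
j=0: a[0]=20 > 5 → no swap
j=1: a[1]=3 ≤ 5 → i=0, swap a[0],a[1] → [3, 20, 4, 1, 12, 16, 11, 9, 2, 5]
j=2: a[2]=4 ≤ 5 → i=1, swap a[1],a[2] → [3, 4, 20, 1, 12, 16, 11, 9, 2, 5]
j=3: a[3]=1 ≤ 5 → i=2, swap a[2],a[3] → [3, 4, 1, 20, 12, 16, 11, 9, 2, 5]
j=4: a[4]=12 > 5 → no swap
j=5: a[5]=16 > 5 → no swap
j=6: a[6]=11 > 5 → no swap
j=7: a[7]=9 > 5 → no swap
j=8: a[8]=2 ≤ 5 → i=3, swap a[3],a[8] → [3, 4, 1, 2, 12, 16, 11, 9, 20, 5]
final swap a[4],a[9] → [3, 4, 1, 2, 5, 16, 11, 9, 20, 12]; return 4

[3, 4, 1, 2, 5, 16, 11, 9, 20, 12]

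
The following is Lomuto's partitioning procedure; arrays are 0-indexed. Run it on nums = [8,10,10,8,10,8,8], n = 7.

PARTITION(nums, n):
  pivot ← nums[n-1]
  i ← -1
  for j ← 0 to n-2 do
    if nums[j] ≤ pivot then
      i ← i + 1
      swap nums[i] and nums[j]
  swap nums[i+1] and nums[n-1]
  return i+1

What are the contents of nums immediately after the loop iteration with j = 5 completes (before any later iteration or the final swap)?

[8,8,8,10,10,10,8]

pivot = nums[6] = 8; i = -1
j=0: nums[0]=8 ≤ 8 → i=0, swap nums[0],nums[0] (no change) → [8,10,10,8,10,8,8]
j=1: nums[1]=10 > 8 → no swap
j=2: nums[2]=10 > 8 → no swap
j=3: nums[3]=8 ≤ 8 → i=1, swap nums[1],nums[3] → [8,8,10,10,10,8,8]
j=4: nums[4]=10 > 8 → no swap
j=5: nums[5]=8 ≤ 8 → i=2, swap nums[2],nums[5] → [8,8,8,10,10,10,8]
(after j=5) nums = [8,8,8,10,10,10,8]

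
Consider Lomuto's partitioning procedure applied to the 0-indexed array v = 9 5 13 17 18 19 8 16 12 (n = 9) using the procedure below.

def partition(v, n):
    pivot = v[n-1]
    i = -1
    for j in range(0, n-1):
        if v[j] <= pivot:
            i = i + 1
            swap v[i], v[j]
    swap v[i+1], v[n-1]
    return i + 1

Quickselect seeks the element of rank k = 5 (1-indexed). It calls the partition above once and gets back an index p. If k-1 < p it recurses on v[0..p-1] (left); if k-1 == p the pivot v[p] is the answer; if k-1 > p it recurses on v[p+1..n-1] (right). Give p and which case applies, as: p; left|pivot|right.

pivot=12, i=-1
j=0: 9≤12, i=0, swap(0,0) ⇒ 9 5 13 17 18 19 8 16 12
j=1: 5≤12, i=1, swap(1,1) ⇒ 9 5 13 17 18 19 8 16 12
j=2: 13>12, skip
j=3: 17>12, skip
j=4: 18>12, skip
j=5: 19>12, skip
j=6: 8≤12, i=2, swap(2,6) ⇒ 9 5 8 17 18 19 13 16 12
j=7: 16>12, skip
swap(3,8) ⇒ 9 5 8 12 18 19 13 16 17; return 3
p = 3; k-1 = 4 > 3 ⇒ right

3; right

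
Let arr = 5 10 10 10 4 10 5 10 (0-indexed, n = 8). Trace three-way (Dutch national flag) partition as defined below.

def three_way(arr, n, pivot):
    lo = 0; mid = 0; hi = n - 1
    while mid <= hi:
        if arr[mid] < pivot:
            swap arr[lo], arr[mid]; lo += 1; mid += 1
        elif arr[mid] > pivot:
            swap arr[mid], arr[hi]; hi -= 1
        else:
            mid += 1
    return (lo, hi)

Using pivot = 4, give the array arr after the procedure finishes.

4 10 10 10 10 5 10 5

lo=0 mid=0 hi=7
5>4: swap(0,7), hi=6 ⇒ 10 10 10 10 4 10 5 5
10>4: swap(0,6), hi=5 ⇒ 5 10 10 10 4 10 10 5
5>4: swap(0,5), hi=4 ⇒ 10 10 10 10 4 5 10 5
10>4: swap(0,4), hi=3 ⇒ 4 10 10 10 10 5 10 5
4=4: mid=1
10>4: swap(1,3), hi=2 ⇒ 4 10 10 10 10 5 10 5
10>4: swap(1,2), hi=1 ⇒ 4 10 10 10 10 5 10 5
10>4: swap(1,1), hi=0 ⇒ 4 10 10 10 10 5 10 5
done. lo=0 hi=0; arr=4 10 10 10 10 5 10 5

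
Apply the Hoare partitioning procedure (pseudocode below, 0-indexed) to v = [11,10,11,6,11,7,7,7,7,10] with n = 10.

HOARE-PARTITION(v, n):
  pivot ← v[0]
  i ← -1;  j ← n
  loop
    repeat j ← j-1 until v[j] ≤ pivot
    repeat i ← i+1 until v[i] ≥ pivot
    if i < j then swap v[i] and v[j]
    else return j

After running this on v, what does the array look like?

[10,10,7,6,7,7,7,11,11,11]

pivot = v[0] = 11; i = -1, j = 10
j→9 (v[9]=10≤11), i→0 (v[0]=11≥11); i<j, swap → [10,10,11,6,11,7,7,7,7,11]
j→8 (v[8]=7≤11), i→2 (v[2]=11≥11); i<j, swap → [10,10,7,6,11,7,7,7,11,11]
j→7 (v[7]=7≤11), i→4 (v[4]=11≥11); i<j, swap → [10,10,7,6,7,7,7,11,11,11]
j→6, i→7; i≥j, return j=6. v = [10,10,7,6,7,7,7,11,11,11]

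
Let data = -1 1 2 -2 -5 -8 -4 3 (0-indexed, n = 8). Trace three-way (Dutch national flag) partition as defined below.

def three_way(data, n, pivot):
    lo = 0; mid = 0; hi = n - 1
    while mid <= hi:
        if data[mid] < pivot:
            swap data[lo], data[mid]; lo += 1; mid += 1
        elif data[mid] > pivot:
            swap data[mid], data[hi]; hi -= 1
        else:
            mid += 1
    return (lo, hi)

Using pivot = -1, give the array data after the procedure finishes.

-4 -8 -2 -5 -1 2 3 1

pivot = -1; lo=0, mid=0, hi=7
data[mid]=-1=-1: mid=1
data[mid]=1>-1: swap data[1],data[7]; hi=6 → -1 3 2 -2 -5 -8 -4 1
data[mid]=3>-1: swap data[1],data[6]; hi=5 → -1 -4 2 -2 -5 -8 3 1
data[mid]=-4<-1: swap data[0],data[1]; lo=1,mid=2 → -4 -1 2 -2 -5 -8 3 1
data[mid]=2>-1: swap data[2],data[5]; hi=4 → -4 -1 -8 -2 -5 2 3 1
data[mid]=-8<-1: swap data[1],data[2]; lo=2,mid=3 → -4 -8 -1 -2 -5 2 3 1
data[mid]=-2<-1: swap data[2],data[3]; lo=3,mid=4 → -4 -8 -2 -1 -5 2 3 1
data[mid]=-5<-1: swap data[3],data[4]; lo=4,mid=5 → -4 -8 -2 -5 -1 2 3 1
end: lo=4, hi=4; data = -4 -8 -2 -5 -1 2 3 1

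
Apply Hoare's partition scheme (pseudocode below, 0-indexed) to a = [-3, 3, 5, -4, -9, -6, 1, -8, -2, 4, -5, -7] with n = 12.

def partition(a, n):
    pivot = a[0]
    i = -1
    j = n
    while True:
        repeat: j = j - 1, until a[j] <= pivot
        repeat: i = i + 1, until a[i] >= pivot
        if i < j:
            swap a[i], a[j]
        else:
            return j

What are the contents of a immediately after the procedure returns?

[-7, -5, -8, -4, -9, -6, 1, 5, -2, 4, 3, -3]

pivot = a[0] = -3; i = -1, j = 12
j→11 (a[11]=-7≤-3), i→0 (a[0]=-3≥-3); i<j, swap → [-7, 3, 5, -4, -9, -6, 1, -8, -2, 4, -5, -3]
j→10 (a[10]=-5≤-3), i→1 (a[1]=3≥-3); i<j, swap → [-7, -5, 5, -4, -9, -6, 1, -8, -2, 4, 3, -3]
j→7 (a[7]=-8≤-3), i→2 (a[2]=5≥-3); i<j, swap → [-7, -5, -8, -4, -9, -6, 1, 5, -2, 4, 3, -3]
j→5, i→6; i≥j, return j=5. a = [-7, -5, -8, -4, -9, -6, 1, 5, -2, 4, 3, -3]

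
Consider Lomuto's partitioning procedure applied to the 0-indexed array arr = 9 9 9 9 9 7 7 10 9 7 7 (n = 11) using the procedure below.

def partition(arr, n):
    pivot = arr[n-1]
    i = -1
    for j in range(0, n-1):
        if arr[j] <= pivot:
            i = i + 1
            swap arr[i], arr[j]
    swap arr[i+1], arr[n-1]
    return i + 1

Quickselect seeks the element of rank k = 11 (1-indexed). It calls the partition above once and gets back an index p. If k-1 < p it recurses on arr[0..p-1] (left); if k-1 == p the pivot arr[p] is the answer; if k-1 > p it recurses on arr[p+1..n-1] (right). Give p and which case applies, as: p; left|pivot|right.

pivot = arr[10] = 7; i = -1
j=0: arr[0]=9 > 7 → no swap
j=1: arr[1]=9 > 7 → no swap
j=2: arr[2]=9 > 7 → no swap
j=3: arr[3]=9 > 7 → no swap
j=4: arr[4]=9 > 7 → no swap
j=5: arr[5]=7 ≤ 7 → i=0, swap arr[0],arr[5] → 7 9 9 9 9 9 7 10 9 7 7
j=6: arr[6]=7 ≤ 7 → i=1, swap arr[1],arr[6] → 7 7 9 9 9 9 9 10 9 7 7
j=7: arr[7]=10 > 7 → no swap
j=8: arr[8]=9 > 7 → no swap
j=9: arr[9]=7 ≤ 7 → i=2, swap arr[2],arr[9] → 7 7 7 9 9 9 9 10 9 9 7
final swap arr[3],arr[10] → 7 7 7 7 9 9 9 10 9 9 9; return 3
p = 3; k-1 = 10 > 3 ⇒ right

3; right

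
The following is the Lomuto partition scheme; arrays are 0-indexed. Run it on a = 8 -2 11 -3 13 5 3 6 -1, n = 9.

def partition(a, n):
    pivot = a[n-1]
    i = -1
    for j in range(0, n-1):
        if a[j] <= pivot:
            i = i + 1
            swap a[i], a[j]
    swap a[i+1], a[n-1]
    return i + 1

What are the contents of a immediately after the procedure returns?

-2 -3 -1 8 13 5 3 6 11

pivot=-1, i=-1
j=0: 8>-1, skip
j=1: -2≤-1, i=0, swap(0,1) ⇒ -2 8 11 -3 13 5 3 6 -1
j=2: 11>-1, skip
j=3: -3≤-1, i=1, swap(1,3) ⇒ -2 -3 11 8 13 5 3 6 -1
j=4: 13>-1, skip
j=5: 5>-1, skip
j=6: 3>-1, skip
j=7: 6>-1, skip
swap(2,8) ⇒ -2 -3 -1 8 13 5 3 6 11; return 2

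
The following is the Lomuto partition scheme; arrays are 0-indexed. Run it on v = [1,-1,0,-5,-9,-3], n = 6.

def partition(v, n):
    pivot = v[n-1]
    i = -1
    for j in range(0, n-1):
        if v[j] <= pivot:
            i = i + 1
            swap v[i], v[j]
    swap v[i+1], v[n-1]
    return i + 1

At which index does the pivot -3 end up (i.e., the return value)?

2

pivot = v[5] = -3; i = -1
j=0: v[0]=1 > -3 → no swap
j=1: v[1]=-1 > -3 → no swap
j=2: v[2]=0 > -3 → no swap
j=3: v[3]=-5 ≤ -3 → i=0, swap v[0],v[3] → [-5,-1,0,1,-9,-3]
j=4: v[4]=-9 ≤ -3 → i=1, swap v[1],v[4] → [-5,-9,0,1,-1,-3]
final swap v[2],v[5] → [-5,-9,-3,1,-1,0]; return 2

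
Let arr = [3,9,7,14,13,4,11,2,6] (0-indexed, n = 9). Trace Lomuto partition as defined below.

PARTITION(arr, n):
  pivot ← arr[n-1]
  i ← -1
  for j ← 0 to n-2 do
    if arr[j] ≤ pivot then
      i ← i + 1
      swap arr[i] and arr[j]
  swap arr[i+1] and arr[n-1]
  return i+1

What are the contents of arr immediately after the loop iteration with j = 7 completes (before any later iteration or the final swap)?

[3,4,2,14,13,9,11,7,6]

pivot = arr[8] = 6; i = -1
j=0: arr[0]=3 ≤ 6 → i=0, swap arr[0],arr[0] (no change) → [3,9,7,14,13,4,11,2,6]
j=1: arr[1]=9 > 6 → no swap
j=2: arr[2]=7 > 6 → no swap
j=3: arr[3]=14 > 6 → no swap
j=4: arr[4]=13 > 6 → no swap
j=5: arr[5]=4 ≤ 6 → i=1, swap arr[1],arr[5] → [3,4,7,14,13,9,11,2,6]
j=6: arr[6]=11 > 6 → no swap
j=7: arr[7]=2 ≤ 6 → i=2, swap arr[2],arr[7] → [3,4,2,14,13,9,11,7,6]
(after j=7) arr = [3,4,2,14,13,9,11,7,6]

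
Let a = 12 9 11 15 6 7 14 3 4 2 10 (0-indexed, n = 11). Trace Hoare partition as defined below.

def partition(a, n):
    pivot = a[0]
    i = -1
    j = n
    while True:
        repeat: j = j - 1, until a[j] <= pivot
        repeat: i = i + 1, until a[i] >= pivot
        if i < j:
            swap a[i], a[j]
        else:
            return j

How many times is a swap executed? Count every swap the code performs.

3

pivot=12
j stops at 10 (10), i stops at 0 (12); swap ⇒ 10 9 11 15 6 7 14 3 4 2 12
j stops at 9 (2), i stops at 3 (15); swap ⇒ 10 9 11 2 6 7 14 3 4 15 12
j stops at 8 (4), i stops at 6 (14); swap ⇒ 10 9 11 2 6 7 4 3 14 15 12
j stops at 7, i stops at 8; i≥j ⇒ return 7. a=10 9 11 2 6 7 4 3 14 15 12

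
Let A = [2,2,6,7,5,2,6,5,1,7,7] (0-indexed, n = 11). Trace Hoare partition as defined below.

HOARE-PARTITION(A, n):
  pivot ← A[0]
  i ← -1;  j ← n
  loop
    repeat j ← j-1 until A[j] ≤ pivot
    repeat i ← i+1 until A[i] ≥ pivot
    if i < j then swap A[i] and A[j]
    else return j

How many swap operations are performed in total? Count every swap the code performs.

pivot=2
j stops at 8 (1), i stops at 0 (2); swap ⇒ [1,2,6,7,5,2,6,5,2,7,7]
j stops at 5 (2), i stops at 1 (2); swap ⇒ [1,2,6,7,5,2,6,5,2,7,7]
j stops at 1, i stops at 2; i≥j ⇒ return 1. A=[1,2,6,7,5,2,6,5,2,7,7]

2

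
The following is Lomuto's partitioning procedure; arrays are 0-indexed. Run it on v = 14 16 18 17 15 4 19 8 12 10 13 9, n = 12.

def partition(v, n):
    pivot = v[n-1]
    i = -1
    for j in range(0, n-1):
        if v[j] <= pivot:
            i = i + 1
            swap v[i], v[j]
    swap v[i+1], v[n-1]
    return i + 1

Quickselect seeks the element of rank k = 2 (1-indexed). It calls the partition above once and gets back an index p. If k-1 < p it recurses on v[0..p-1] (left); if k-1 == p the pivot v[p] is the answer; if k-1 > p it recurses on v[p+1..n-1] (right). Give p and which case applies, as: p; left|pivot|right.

pivot = v[11] = 9; i = -1
j=0: v[0]=14 > 9 → no swap
j=1: v[1]=16 > 9 → no swap
j=2: v[2]=18 > 9 → no swap
j=3: v[3]=17 > 9 → no swap
j=4: v[4]=15 > 9 → no swap
j=5: v[5]=4 ≤ 9 → i=0, swap v[0],v[5] → 4 16 18 17 15 14 19 8 12 10 13 9
j=6: v[6]=19 > 9 → no swap
j=7: v[7]=8 ≤ 9 → i=1, swap v[1],v[7] → 4 8 18 17 15 14 19 16 12 10 13 9
j=8: v[8]=12 > 9 → no swap
j=9: v[9]=10 > 9 → no swap
j=10: v[10]=13 > 9 → no swap
final swap v[2],v[11] → 4 8 9 17 15 14 19 16 12 10 13 18; return 2
p = 2; k-1 = 1 < 2 ⇒ left

2; left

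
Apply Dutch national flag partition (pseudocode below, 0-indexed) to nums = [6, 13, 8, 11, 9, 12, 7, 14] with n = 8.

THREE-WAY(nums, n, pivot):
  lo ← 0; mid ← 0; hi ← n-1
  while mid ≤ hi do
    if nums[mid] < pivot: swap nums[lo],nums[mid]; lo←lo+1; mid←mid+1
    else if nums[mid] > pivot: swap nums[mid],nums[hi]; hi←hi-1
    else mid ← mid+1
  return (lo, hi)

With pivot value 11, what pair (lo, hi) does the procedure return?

(4, 4)

lo=0 mid=0 hi=7
6<11: swap(0,0), lo=1 mid=1 ⇒ [6, 13, 8, 11, 9, 12, 7, 14]
13>11: swap(1,7), hi=6 ⇒ [6, 14, 8, 11, 9, 12, 7, 13]
14>11: swap(1,6), hi=5 ⇒ [6, 7, 8, 11, 9, 12, 14, 13]
7<11: swap(1,1), lo=2 mid=2 ⇒ [6, 7, 8, 11, 9, 12, 14, 13]
8<11: swap(2,2), lo=3 mid=3 ⇒ [6, 7, 8, 11, 9, 12, 14, 13]
11=11: mid=4
9<11: swap(3,4), lo=4 mid=5 ⇒ [6, 7, 8, 9, 11, 12, 14, 13]
12>11: swap(5,5), hi=4 ⇒ [6, 7, 8, 9, 11, 12, 14, 13]
done. lo=4 hi=4; nums=[6, 7, 8, 9, 11, 12, 14, 13]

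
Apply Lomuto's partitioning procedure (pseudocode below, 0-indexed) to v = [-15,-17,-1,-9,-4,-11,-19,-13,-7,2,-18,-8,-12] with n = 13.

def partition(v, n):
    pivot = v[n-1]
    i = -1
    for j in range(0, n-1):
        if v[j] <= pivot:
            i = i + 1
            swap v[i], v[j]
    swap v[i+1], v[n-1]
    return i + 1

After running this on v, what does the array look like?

[-15,-17,-19,-13,-18,-12,-1,-9,-7,2,-4,-8,-11]

pivot = v[12] = -12; i = -1
j=0: v[0]=-15 ≤ -12 → i=0, swap v[0],v[0] (no change) → [-15,-17,-1,-9,-4,-11,-19,-13,-7,2,-18,-8,-12]
j=1: v[1]=-17 ≤ -12 → i=1, swap v[1],v[1] (no change) → [-15,-17,-1,-9,-4,-11,-19,-13,-7,2,-18,-8,-12]
j=2: v[2]=-1 > -12 → no swap
j=3: v[3]=-9 > -12 → no swap
j=4: v[4]=-4 > -12 → no swap
j=5: v[5]=-11 > -12 → no swap
j=6: v[6]=-19 ≤ -12 → i=2, swap v[2],v[6] → [-15,-17,-19,-9,-4,-11,-1,-13,-7,2,-18,-8,-12]
j=7: v[7]=-13 ≤ -12 → i=3, swap v[3],v[7] → [-15,-17,-19,-13,-4,-11,-1,-9,-7,2,-18,-8,-12]
j=8: v[8]=-7 > -12 → no swap
j=9: v[9]=2 > -12 → no swap
j=10: v[10]=-18 ≤ -12 → i=4, swap v[4],v[10] → [-15,-17,-19,-13,-18,-11,-1,-9,-7,2,-4,-8,-12]
j=11: v[11]=-8 > -12 → no swap
final swap v[5],v[12] → [-15,-17,-19,-13,-18,-12,-1,-9,-7,2,-4,-8,-11]; return 5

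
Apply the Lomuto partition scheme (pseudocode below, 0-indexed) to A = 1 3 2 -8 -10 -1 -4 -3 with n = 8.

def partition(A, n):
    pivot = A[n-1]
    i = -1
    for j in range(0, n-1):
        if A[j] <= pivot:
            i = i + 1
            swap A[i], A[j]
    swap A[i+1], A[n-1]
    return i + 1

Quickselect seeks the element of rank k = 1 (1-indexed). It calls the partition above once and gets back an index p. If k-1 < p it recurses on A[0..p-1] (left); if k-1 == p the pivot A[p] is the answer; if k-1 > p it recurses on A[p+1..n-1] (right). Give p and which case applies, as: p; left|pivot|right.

pivot=-3, i=-1
j=0: 1>-3, skip
j=1: 3>-3, skip
j=2: 2>-3, skip
j=3: -8≤-3, i=0, swap(0,3) ⇒ -8 3 2 1 -10 -1 -4 -3
j=4: -10≤-3, i=1, swap(1,4) ⇒ -8 -10 2 1 3 -1 -4 -3
j=5: -1>-3, skip
j=6: -4≤-3, i=2, swap(2,6) ⇒ -8 -10 -4 1 3 -1 2 -3
swap(3,7) ⇒ -8 -10 -4 -3 3 -1 2 1; return 3
p = 3; k-1 = 0 < 3 ⇒ left

3; left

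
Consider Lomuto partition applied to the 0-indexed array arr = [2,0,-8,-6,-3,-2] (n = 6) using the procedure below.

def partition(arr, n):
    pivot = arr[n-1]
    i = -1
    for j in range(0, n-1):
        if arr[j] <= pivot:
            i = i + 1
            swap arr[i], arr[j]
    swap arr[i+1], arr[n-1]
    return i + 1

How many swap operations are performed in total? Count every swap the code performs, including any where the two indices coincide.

pivot=-2, i=-1
j=0: 2>-2, skip
j=1: 0>-2, skip
j=2: -8≤-2, i=0, swap(0,2) ⇒ [-8,0,2,-6,-3,-2]
j=3: -6≤-2, i=1, swap(1,3) ⇒ [-8,-6,2,0,-3,-2]
j=4: -3≤-2, i=2, swap(2,4) ⇒ [-8,-6,-3,0,2,-2]
swap(3,5) ⇒ [-8,-6,-3,-2,2,0]; return 3

4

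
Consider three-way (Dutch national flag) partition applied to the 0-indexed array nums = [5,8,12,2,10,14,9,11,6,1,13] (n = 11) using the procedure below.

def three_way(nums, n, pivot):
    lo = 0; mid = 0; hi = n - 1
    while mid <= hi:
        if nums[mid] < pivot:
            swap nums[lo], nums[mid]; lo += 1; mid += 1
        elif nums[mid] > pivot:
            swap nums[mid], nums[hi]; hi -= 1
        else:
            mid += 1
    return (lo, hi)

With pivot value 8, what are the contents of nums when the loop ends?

lo=0 mid=0 hi=10
5<8: swap(0,0), lo=1 mid=1 ⇒ [5,8,12,2,10,14,9,11,6,1,13]
8=8: mid=2
12>8: swap(2,10), hi=9 ⇒ [5,8,13,2,10,14,9,11,6,1,12]
13>8: swap(2,9), hi=8 ⇒ [5,8,1,2,10,14,9,11,6,13,12]
1<8: swap(1,2), lo=2 mid=3 ⇒ [5,1,8,2,10,14,9,11,6,13,12]
2<8: swap(2,3), lo=3 mid=4 ⇒ [5,1,2,8,10,14,9,11,6,13,12]
10>8: swap(4,8), hi=7 ⇒ [5,1,2,8,6,14,9,11,10,13,12]
6<8: swap(3,4), lo=4 mid=5 ⇒ [5,1,2,6,8,14,9,11,10,13,12]
14>8: swap(5,7), hi=6 ⇒ [5,1,2,6,8,11,9,14,10,13,12]
11>8: swap(5,6), hi=5 ⇒ [5,1,2,6,8,9,11,14,10,13,12]
9>8: swap(5,5), hi=4 ⇒ [5,1,2,6,8,9,11,14,10,13,12]
done. lo=4 hi=4; nums=[5,1,2,6,8,9,11,14,10,13,12]

[5,1,2,6,8,9,11,14,10,13,12]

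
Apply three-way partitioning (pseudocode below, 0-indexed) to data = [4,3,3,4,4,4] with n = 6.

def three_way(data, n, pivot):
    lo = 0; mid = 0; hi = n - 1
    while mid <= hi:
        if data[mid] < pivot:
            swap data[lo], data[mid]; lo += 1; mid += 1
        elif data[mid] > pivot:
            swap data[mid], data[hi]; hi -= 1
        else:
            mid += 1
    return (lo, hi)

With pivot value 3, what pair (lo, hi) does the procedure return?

pivot = 3; lo=0, mid=0, hi=5
data[mid]=4>3: swap data[0],data[5]; hi=4 → [4,3,3,4,4,4]
data[mid]=4>3: swap data[0],data[4]; hi=3 → [4,3,3,4,4,4]
data[mid]=4>3: swap data[0],data[3]; hi=2 → [4,3,3,4,4,4]
data[mid]=4>3: swap data[0],data[2]; hi=1 → [3,3,4,4,4,4]
data[mid]=3=3: mid=1
data[mid]=3=3: mid=2
end: lo=0, hi=1; data = [3,3,4,4,4,4]

(0, 1)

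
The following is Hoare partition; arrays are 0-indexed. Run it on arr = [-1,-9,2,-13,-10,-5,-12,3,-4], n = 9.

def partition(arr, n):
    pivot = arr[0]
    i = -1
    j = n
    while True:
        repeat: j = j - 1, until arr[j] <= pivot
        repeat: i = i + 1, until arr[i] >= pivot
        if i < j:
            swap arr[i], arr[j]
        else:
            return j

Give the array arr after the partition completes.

[-4,-9,-12,-13,-10,-5,2,3,-1]

pivot = arr[0] = -1; i = -1, j = 9
j→8 (arr[8]=-4≤-1), i→0 (arr[0]=-1≥-1); i<j, swap → [-4,-9,2,-13,-10,-5,-12,3,-1]
j→6 (arr[6]=-12≤-1), i→2 (arr[2]=2≥-1); i<j, swap → [-4,-9,-12,-13,-10,-5,2,3,-1]
j→5, i→6; i≥j, return j=5. arr = [-4,-9,-12,-13,-10,-5,2,3,-1]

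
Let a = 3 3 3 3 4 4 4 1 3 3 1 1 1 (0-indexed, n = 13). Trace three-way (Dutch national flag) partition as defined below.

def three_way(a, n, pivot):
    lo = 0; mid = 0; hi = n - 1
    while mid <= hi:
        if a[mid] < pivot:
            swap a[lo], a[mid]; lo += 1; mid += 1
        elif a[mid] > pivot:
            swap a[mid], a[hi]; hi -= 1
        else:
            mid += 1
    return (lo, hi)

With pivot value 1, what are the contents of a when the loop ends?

1 1 1 1 4 4 4 3 3 3 3 3 3

pivot = 1; lo=0, mid=0, hi=12
a[mid]=3>1: swap a[0],a[12]; hi=11 → 1 3 3 3 4 4 4 1 3 3 1 1 3
a[mid]=1=1: mid=1
a[mid]=3>1: swap a[1],a[11]; hi=10 → 1 1 3 3 4 4 4 1 3 3 1 3 3
a[mid]=1=1: mid=2
a[mid]=3>1: swap a[2],a[10]; hi=9 → 1 1 1 3 4 4 4 1 3 3 3 3 3
a[mid]=1=1: mid=3
a[mid]=3>1: swap a[3],a[9]; hi=8 → 1 1 1 3 4 4 4 1 3 3 3 3 3
a[mid]=3>1: swap a[3],a[8]; hi=7 → 1 1 1 3 4 4 4 1 3 3 3 3 3
a[mid]=3>1: swap a[3],a[7]; hi=6 → 1 1 1 1 4 4 4 3 3 3 3 3 3
a[mid]=1=1: mid=4
a[mid]=4>1: swap a[4],a[6]; hi=5 → 1 1 1 1 4 4 4 3 3 3 3 3 3
a[mid]=4>1: swap a[4],a[5]; hi=4 → 1 1 1 1 4 4 4 3 3 3 3 3 3
a[mid]=4>1: swap a[4],a[4]; hi=3 → 1 1 1 1 4 4 4 3 3 3 3 3 3
end: lo=0, hi=3; a = 1 1 1 1 4 4 4 3 3 3 3 3 3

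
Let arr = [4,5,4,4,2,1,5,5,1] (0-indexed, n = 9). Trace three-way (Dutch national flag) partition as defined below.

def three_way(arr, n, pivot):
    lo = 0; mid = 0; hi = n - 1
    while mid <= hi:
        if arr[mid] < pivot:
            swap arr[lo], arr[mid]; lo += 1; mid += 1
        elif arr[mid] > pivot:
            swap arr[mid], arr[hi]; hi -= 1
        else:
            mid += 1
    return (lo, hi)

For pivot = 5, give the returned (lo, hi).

(6, 8)

pivot = 5; lo=0, mid=0, hi=8
arr[mid]=4<5: swap arr[0],arr[0]; lo=1,mid=1 → [4,5,4,4,2,1,5,5,1]
arr[mid]=5=5: mid=2
arr[mid]=4<5: swap arr[1],arr[2]; lo=2,mid=3 → [4,4,5,4,2,1,5,5,1]
arr[mid]=4<5: swap arr[2],arr[3]; lo=3,mid=4 → [4,4,4,5,2,1,5,5,1]
arr[mid]=2<5: swap arr[3],arr[4]; lo=4,mid=5 → [4,4,4,2,5,1,5,5,1]
arr[mid]=1<5: swap arr[4],arr[5]; lo=5,mid=6 → [4,4,4,2,1,5,5,5,1]
arr[mid]=5=5: mid=7
arr[mid]=5=5: mid=8
arr[mid]=1<5: swap arr[5],arr[8]; lo=6,mid=9 → [4,4,4,2,1,1,5,5,5]
end: lo=6, hi=8; arr = [4,4,4,2,1,1,5,5,5]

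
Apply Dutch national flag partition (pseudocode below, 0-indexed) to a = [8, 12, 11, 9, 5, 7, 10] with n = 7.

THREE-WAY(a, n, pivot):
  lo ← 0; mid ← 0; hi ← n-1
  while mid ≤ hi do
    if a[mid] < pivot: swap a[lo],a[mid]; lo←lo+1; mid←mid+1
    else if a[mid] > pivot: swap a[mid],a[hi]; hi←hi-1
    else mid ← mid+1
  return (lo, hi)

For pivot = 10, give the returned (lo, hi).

lo=0 mid=0 hi=6
8<10: swap(0,0), lo=1 mid=1 ⇒ [8, 12, 11, 9, 5, 7, 10]
12>10: swap(1,6), hi=5 ⇒ [8, 10, 11, 9, 5, 7, 12]
10=10: mid=2
11>10: swap(2,5), hi=4 ⇒ [8, 10, 7, 9, 5, 11, 12]
7<10: swap(1,2), lo=2 mid=3 ⇒ [8, 7, 10, 9, 5, 11, 12]
9<10: swap(2,3), lo=3 mid=4 ⇒ [8, 7, 9, 10, 5, 11, 12]
5<10: swap(3,4), lo=4 mid=5 ⇒ [8, 7, 9, 5, 10, 11, 12]
done. lo=4 hi=4; a=[8, 7, 9, 5, 10, 11, 12]

(4, 4)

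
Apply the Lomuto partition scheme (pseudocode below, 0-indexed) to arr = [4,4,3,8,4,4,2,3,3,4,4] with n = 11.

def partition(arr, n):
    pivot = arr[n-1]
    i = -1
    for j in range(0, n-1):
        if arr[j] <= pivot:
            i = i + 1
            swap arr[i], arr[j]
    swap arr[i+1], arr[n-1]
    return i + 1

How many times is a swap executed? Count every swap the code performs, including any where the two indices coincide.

pivot=4, i=-1
j=0: 4≤4, i=0, swap(0,0) ⇒ [4,4,3,8,4,4,2,3,3,4,4]
j=1: 4≤4, i=1, swap(1,1) ⇒ [4,4,3,8,4,4,2,3,3,4,4]
j=2: 3≤4, i=2, swap(2,2) ⇒ [4,4,3,8,4,4,2,3,3,4,4]
j=3: 8>4, skip
j=4: 4≤4, i=3, swap(3,4) ⇒ [4,4,3,4,8,4,2,3,3,4,4]
j=5: 4≤4, i=4, swap(4,5) ⇒ [4,4,3,4,4,8,2,3,3,4,4]
j=6: 2≤4, i=5, swap(5,6) ⇒ [4,4,3,4,4,2,8,3,3,4,4]
j=7: 3≤4, i=6, swap(6,7) ⇒ [4,4,3,4,4,2,3,8,3,4,4]
j=8: 3≤4, i=7, swap(7,8) ⇒ [4,4,3,4,4,2,3,3,8,4,4]
j=9: 4≤4, i=8, swap(8,9) ⇒ [4,4,3,4,4,2,3,3,4,8,4]
swap(9,10) ⇒ [4,4,3,4,4,2,3,3,4,4,8]; return 9

10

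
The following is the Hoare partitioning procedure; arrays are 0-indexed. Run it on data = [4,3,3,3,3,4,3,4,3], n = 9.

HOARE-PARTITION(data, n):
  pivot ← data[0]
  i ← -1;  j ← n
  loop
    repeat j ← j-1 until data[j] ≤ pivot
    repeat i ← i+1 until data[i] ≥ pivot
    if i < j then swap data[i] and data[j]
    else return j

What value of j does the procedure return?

pivot = data[0] = 4; i = -1, j = 9
j→8 (data[8]=3≤4), i→0 (data[0]=4≥4); i<j, swap → [3,3,3,3,3,4,3,4,4]
j→7 (data[7]=4≤4), i→5 (data[5]=4≥4); i<j, swap → [3,3,3,3,3,4,3,4,4]
j→6, i→7; i≥j, return j=6. data = [3,3,3,3,3,4,3,4,4]

6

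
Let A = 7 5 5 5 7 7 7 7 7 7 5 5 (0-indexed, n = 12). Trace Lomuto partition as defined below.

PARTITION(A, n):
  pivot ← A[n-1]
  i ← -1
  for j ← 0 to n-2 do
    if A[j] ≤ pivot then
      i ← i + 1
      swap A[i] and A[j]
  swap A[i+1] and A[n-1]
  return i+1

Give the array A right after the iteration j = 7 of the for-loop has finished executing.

5 5 5 7 7 7 7 7 7 7 5 5

pivot=5, i=-1
j=0: 7>5, skip
j=1: 5≤5, i=0, swap(0,1) ⇒ 5 7 5 5 7 7 7 7 7 7 5 5
j=2: 5≤5, i=1, swap(1,2) ⇒ 5 5 7 5 7 7 7 7 7 7 5 5
j=3: 5≤5, i=2, swap(2,3) ⇒ 5 5 5 7 7 7 7 7 7 7 5 5
j=4: 7>5, skip
j=5: 7>5, skip
j=6: 7>5, skip
j=7: 7>5, skip
(after j=7) A = 5 5 5 7 7 7 7 7 7 7 5 5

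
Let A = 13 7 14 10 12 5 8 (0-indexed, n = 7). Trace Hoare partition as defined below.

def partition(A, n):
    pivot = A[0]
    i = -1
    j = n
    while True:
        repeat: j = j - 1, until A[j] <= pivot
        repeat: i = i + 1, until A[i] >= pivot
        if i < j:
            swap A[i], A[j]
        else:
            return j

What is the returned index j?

pivot = A[0] = 13; i = -1, j = 7
j→6 (A[6]=8≤13), i→0 (A[0]=13≥13); i<j, swap → 8 7 14 10 12 5 13
j→5 (A[5]=5≤13), i→2 (A[2]=14≥13); i<j, swap → 8 7 5 10 12 14 13
j→4, i→5; i≥j, return j=4. A = 8 7 5 10 12 14 13

4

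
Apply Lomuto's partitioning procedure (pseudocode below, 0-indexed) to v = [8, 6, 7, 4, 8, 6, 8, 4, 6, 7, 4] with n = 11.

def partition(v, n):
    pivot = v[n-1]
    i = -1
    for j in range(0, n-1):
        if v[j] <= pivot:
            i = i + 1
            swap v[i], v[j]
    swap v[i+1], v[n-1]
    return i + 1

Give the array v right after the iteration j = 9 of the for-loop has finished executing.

[4, 4, 7, 8, 8, 6, 8, 6, 6, 7, 4]

pivot = v[10] = 4; i = -1
j=0: v[0]=8 > 4 → no swap
j=1: v[1]=6 > 4 → no swap
j=2: v[2]=7 > 4 → no swap
j=3: v[3]=4 ≤ 4 → i=0, swap v[0],v[3] → [4, 6, 7, 8, 8, 6, 8, 4, 6, 7, 4]
j=4: v[4]=8 > 4 → no swap
j=5: v[5]=6 > 4 → no swap
j=6: v[6]=8 > 4 → no swap
j=7: v[7]=4 ≤ 4 → i=1, swap v[1],v[7] → [4, 4, 7, 8, 8, 6, 8, 6, 6, 7, 4]
j=8: v[8]=6 > 4 → no swap
j=9: v[9]=7 > 4 → no swap
(after j=9) v = [4, 4, 7, 8, 8, 6, 8, 6, 6, 7, 4]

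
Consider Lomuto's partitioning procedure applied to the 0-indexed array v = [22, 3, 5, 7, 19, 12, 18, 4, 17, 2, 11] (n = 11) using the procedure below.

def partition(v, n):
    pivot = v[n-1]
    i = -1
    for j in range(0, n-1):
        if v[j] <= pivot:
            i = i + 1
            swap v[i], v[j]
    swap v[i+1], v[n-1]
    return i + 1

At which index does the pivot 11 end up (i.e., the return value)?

5

pivot = v[10] = 11; i = -1
j=0: v[0]=22 > 11 → no swap
j=1: v[1]=3 ≤ 11 → i=0, swap v[0],v[1] → [3, 22, 5, 7, 19, 12, 18, 4, 17, 2, 11]
j=2: v[2]=5 ≤ 11 → i=1, swap v[1],v[2] → [3, 5, 22, 7, 19, 12, 18, 4, 17, 2, 11]
j=3: v[3]=7 ≤ 11 → i=2, swap v[2],v[3] → [3, 5, 7, 22, 19, 12, 18, 4, 17, 2, 11]
j=4: v[4]=19 > 11 → no swap
j=5: v[5]=12 > 11 → no swap
j=6: v[6]=18 > 11 → no swap
j=7: v[7]=4 ≤ 11 → i=3, swap v[3],v[7] → [3, 5, 7, 4, 19, 12, 18, 22, 17, 2, 11]
j=8: v[8]=17 > 11 → no swap
j=9: v[9]=2 ≤ 11 → i=4, swap v[4],v[9] → [3, 5, 7, 4, 2, 12, 18, 22, 17, 19, 11]
final swap v[5],v[10] → [3, 5, 7, 4, 2, 11, 18, 22, 17, 19, 12]; return 5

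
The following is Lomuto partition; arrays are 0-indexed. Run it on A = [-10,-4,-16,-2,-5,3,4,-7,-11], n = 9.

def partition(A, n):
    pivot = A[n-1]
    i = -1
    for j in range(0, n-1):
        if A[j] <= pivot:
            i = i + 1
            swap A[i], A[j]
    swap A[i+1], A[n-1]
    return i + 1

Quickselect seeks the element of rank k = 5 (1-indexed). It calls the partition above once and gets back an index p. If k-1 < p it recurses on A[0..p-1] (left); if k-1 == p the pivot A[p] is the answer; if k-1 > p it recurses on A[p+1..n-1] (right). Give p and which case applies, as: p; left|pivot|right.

1; right

pivot=-11, i=-1
j=0: -10>-11, skip
j=1: -4>-11, skip
j=2: -16≤-11, i=0, swap(0,2) ⇒ [-16,-4,-10,-2,-5,3,4,-7,-11]
j=3: -2>-11, skip
j=4: -5>-11, skip
j=5: 3>-11, skip
j=6: 4>-11, skip
j=7: -7>-11, skip
swap(1,8) ⇒ [-16,-11,-10,-2,-5,3,4,-7,-4]; return 1
p = 1; k-1 = 4 > 1 ⇒ right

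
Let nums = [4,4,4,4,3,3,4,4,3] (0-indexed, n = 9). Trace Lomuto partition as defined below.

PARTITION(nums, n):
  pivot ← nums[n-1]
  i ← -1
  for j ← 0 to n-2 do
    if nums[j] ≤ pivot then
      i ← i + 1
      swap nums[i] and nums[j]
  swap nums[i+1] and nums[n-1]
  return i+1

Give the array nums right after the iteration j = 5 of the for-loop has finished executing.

[3,3,4,4,4,4,4,4,3]

pivot = nums[8] = 3; i = -1
j=0: nums[0]=4 > 3 → no swap
j=1: nums[1]=4 > 3 → no swap
j=2: nums[2]=4 > 3 → no swap
j=3: nums[3]=4 > 3 → no swap
j=4: nums[4]=3 ≤ 3 → i=0, swap nums[0],nums[4] → [3,4,4,4,4,3,4,4,3]
j=5: nums[5]=3 ≤ 3 → i=1, swap nums[1],nums[5] → [3,3,4,4,4,4,4,4,3]
(after j=5) nums = [3,3,4,4,4,4,4,4,3]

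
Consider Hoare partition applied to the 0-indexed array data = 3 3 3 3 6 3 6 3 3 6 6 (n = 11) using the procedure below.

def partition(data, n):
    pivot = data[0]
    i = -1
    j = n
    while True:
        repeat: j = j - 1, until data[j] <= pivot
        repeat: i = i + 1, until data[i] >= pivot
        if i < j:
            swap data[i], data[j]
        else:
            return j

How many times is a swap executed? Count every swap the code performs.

3

pivot=3
j stops at 8 (3), i stops at 0 (3); swap ⇒ 3 3 3 3 6 3 6 3 3 6 6
j stops at 7 (3), i stops at 1 (3); swap ⇒ 3 3 3 3 6 3 6 3 3 6 6
j stops at 5 (3), i stops at 2 (3); swap ⇒ 3 3 3 3 6 3 6 3 3 6 6
j stops at 3, i stops at 3; i≥j ⇒ return 3. data=3 3 3 3 6 3 6 3 3 6 6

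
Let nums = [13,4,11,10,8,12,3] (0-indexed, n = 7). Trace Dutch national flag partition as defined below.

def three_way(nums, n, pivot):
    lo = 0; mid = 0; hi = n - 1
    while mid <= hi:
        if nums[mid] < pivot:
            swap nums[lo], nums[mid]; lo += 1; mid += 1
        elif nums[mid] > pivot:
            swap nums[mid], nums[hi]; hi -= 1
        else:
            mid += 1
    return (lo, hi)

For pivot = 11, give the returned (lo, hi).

(4, 4)

lo=0 mid=0 hi=6
13>11: swap(0,6), hi=5 ⇒ [3,4,11,10,8,12,13]
3<11: swap(0,0), lo=1 mid=1 ⇒ [3,4,11,10,8,12,13]
4<11: swap(1,1), lo=2 mid=2 ⇒ [3,4,11,10,8,12,13]
11=11: mid=3
10<11: swap(2,3), lo=3 mid=4 ⇒ [3,4,10,11,8,12,13]
8<11: swap(3,4), lo=4 mid=5 ⇒ [3,4,10,8,11,12,13]
12>11: swap(5,5), hi=4 ⇒ [3,4,10,8,11,12,13]
done. lo=4 hi=4; nums=[3,4,10,8,11,12,13]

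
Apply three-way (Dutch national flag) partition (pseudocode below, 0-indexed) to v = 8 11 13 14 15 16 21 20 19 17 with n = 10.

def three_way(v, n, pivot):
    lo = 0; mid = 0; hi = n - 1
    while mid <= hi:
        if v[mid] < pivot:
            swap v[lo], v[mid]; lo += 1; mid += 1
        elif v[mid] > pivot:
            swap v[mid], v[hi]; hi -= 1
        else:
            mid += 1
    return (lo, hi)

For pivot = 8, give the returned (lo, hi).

(0, 0)

pivot = 8; lo=0, mid=0, hi=9
v[mid]=8=8: mid=1
v[mid]=11>8: swap v[1],v[9]; hi=8 → 8 17 13 14 15 16 21 20 19 11
v[mid]=17>8: swap v[1],v[8]; hi=7 → 8 19 13 14 15 16 21 20 17 11
v[mid]=19>8: swap v[1],v[7]; hi=6 → 8 20 13 14 15 16 21 19 17 11
v[mid]=20>8: swap v[1],v[6]; hi=5 → 8 21 13 14 15 16 20 19 17 11
v[mid]=21>8: swap v[1],v[5]; hi=4 → 8 16 13 14 15 21 20 19 17 11
v[mid]=16>8: swap v[1],v[4]; hi=3 → 8 15 13 14 16 21 20 19 17 11
v[mid]=15>8: swap v[1],v[3]; hi=2 → 8 14 13 15 16 21 20 19 17 11
v[mid]=14>8: swap v[1],v[2]; hi=1 → 8 13 14 15 16 21 20 19 17 11
v[mid]=13>8: swap v[1],v[1]; hi=0 → 8 13 14 15 16 21 20 19 17 11
end: lo=0, hi=0; v = 8 13 14 15 16 21 20 19 17 11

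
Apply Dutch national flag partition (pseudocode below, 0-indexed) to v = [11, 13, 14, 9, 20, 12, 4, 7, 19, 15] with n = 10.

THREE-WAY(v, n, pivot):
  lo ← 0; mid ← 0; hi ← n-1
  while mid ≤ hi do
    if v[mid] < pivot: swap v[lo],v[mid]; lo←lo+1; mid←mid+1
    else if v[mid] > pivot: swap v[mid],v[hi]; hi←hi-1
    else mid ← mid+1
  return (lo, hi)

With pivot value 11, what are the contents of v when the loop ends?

[7, 4, 9, 11, 12, 20, 14, 19, 15, 13]

pivot = 11; lo=0, mid=0, hi=9
v[mid]=11=11: mid=1
v[mid]=13>11: swap v[1],v[9]; hi=8 → [11, 15, 14, 9, 20, 12, 4, 7, 19, 13]
v[mid]=15>11: swap v[1],v[8]; hi=7 → [11, 19, 14, 9, 20, 12, 4, 7, 15, 13]
v[mid]=19>11: swap v[1],v[7]; hi=6 → [11, 7, 14, 9, 20, 12, 4, 19, 15, 13]
v[mid]=7<11: swap v[0],v[1]; lo=1,mid=2 → [7, 11, 14, 9, 20, 12, 4, 19, 15, 13]
v[mid]=14>11: swap v[2],v[6]; hi=5 → [7, 11, 4, 9, 20, 12, 14, 19, 15, 13]
v[mid]=4<11: swap v[1],v[2]; lo=2,mid=3 → [7, 4, 11, 9, 20, 12, 14, 19, 15, 13]
v[mid]=9<11: swap v[2],v[3]; lo=3,mid=4 → [7, 4, 9, 11, 20, 12, 14, 19, 15, 13]
v[mid]=20>11: swap v[4],v[5]; hi=4 → [7, 4, 9, 11, 12, 20, 14, 19, 15, 13]
v[mid]=12>11: swap v[4],v[4]; hi=3 → [7, 4, 9, 11, 12, 20, 14, 19, 15, 13]
end: lo=3, hi=3; v = [7, 4, 9, 11, 12, 20, 14, 19, 15, 13]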